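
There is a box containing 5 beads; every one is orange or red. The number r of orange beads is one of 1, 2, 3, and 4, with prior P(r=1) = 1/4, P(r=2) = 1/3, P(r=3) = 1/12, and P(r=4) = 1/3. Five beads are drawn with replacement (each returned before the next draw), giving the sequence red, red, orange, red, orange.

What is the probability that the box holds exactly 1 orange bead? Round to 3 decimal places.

Compute the likelihood of the observed sequence for each case: P(data | r = 1) = (4/5)(4/5)(1/5)(4/5)(1/5) = 0.02048; P(data | r = 2) = (3/5)(3/5)(2/5)(3/5)(2/5) = 0.03456; P(data | r = 3) = (2/5)(2/5)(3/5)(2/5)(3/5) = 0.02304; P(data | r = 4) = (1/5)(1/5)(4/5)(1/5)(4/5) = 0.00512.
Weighting by the prior gives 1/4 · 0.02048 = 0.00512, 1/3 · 0.03456 = 0.01152, 1/12 · 0.02304 = 0.00192, 1/3 · 0.00512 = 0.0017067; these sum to 0.020267.
Hence P(r = 1 | data) = (0.00512) / (0.020267) = 0.25263.

0.253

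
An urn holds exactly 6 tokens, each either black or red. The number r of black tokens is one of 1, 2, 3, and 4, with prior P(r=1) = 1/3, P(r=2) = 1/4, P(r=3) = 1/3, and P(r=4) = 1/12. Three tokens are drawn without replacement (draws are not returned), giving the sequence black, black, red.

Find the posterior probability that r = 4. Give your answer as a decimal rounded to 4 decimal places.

0.2000

Under each hypothesis, the probability of the observed sequence is: P(data | r = 1) = (1/6)(0/5) = 0; P(data | r = 2) = (2/6)(1/5)(4/4) = 1/15; P(data | r = 3) = (3/6)(2/5)(3/4) = 3/20; P(data | r = 4) = (4/6)(3/5)(2/4) = 1/5.
Weighting by the prior gives 1/3 · 0 = 0, 1/4 · 1/15 = 1/60, 1/3 · 3/20 = 1/20, 1/12 · 1/5 = 1/60; with total 1/12.
So P(r = 4 | data) = (1/60) / (1/12) = 1/5.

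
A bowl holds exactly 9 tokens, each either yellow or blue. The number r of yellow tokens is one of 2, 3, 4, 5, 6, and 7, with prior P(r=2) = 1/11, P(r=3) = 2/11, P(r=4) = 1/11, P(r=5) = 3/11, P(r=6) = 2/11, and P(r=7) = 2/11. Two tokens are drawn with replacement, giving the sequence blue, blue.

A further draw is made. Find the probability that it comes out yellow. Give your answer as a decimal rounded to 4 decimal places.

0.4131

The likelihood of the observed sequence under each hypothesis: P(data | r = 2) = (7/9)(7/9) = 49/81; P(data | r = 3) = (6/9)(6/9) = 4/9; P(data | r = 4) = (5/9)(5/9) = 25/81; P(data | r = 5) = (4/9)(4/9) = 16/81; P(data | r = 6) = (3/9)(3/9) = 1/9; P(data | r = 7) = (2/9)(2/9) = 4/81.
The prior-weighted likelihoods are 1/11 · 49/81 = 49/891, 2/11 · 4/9 = 8/99, 1/11 · 25/81 = 25/891, 3/11 · 16/81 = 16/297, 2/11 · 1/9 = 2/99, 2/11 · 4/81 = 8/891; with total 20/81.
The posterior is then P(r = 2 | data) = 49/220, P(r = 3 | data) = 18/55, P(r = 4 | data) = 5/44, P(r = 5 | data) = 12/55, P(r = 6 | data) = 9/110, P(r = 7 | data) = 2/55.
Averaging over the posterior, P(yellow next | data) = (2/9)(49/220) + (1/3)(18/55) + (4/9)(5/44) + (5/9)(12/55) + (2/3)(9/110) + (7/9)(2/55) = 409/990.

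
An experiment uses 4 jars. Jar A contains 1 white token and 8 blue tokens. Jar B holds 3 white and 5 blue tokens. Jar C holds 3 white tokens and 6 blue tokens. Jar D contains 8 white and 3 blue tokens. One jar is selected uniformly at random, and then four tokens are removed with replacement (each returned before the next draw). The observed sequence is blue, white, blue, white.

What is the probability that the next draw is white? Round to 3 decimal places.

For each hypothesis, P(data | H) works out to: P(data | jar A) = (8/9)(1/9)(8/9)(1/9) = 0.0097546; P(data | jar B) = (5/8)(3/8)(5/8)(3/8) = 0.054932; P(data | jar C) = (6/9)(3/9)(6/9)(3/9) = 0.049383; P(data | jar D) = (3/11)(8/11)(3/11)(8/11) = 0.039342.
Multiplying each by its prior: 1/4 · 0.0097546 = 0.0024387, 1/4 · 0.054932 = 0.013733, 1/4 · 0.049383 = 0.012346, 1/4 · 0.039342 = 0.0098354; summing to 0.038353.
Normalising, the posterior is P(jar A | data) = 0.063585, P(jar B | data) = 0.35807, P(jar C | data) = 0.3219, P(jar D | data) = 0.25645.
Averaging over the posterior, P(white next | data) = (1/9)(0.063585) + (3/8)(0.35807) + (1/3)(0.3219) + (8/11)(0.25645) = 0.43515.

0.435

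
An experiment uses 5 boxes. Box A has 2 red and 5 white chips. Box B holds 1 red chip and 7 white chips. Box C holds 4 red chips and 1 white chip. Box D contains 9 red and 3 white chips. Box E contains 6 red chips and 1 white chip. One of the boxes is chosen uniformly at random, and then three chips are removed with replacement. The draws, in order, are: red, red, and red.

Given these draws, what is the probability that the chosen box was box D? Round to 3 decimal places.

Compute the likelihood of the observed sequence for each case: P(data | box A) = (2/7)(2/7)(2/7) = 0.023324; P(data | box B) = (1/8)(1/8)(1/8) = 0.0019531; P(data | box C) = (4/5)(4/5)(4/5) = 0.512; P(data | box D) = (9/12)(9/12)(9/12) = 0.42188; P(data | box E) = (6/7)(6/7)(6/7) = 0.62974.
The prior-weighted likelihoods are 1/5 · 0.023324 = 0.0046647, 1/5 · 0.0019531 = 0.00039063, 1/5 · 0.512 = 0.1024, 1/5 · 0.42188 = 0.084375, 1/5 · 0.62974 = 0.12595; these sum to 0.31778.
So P(box D | data) = (0.084375) / (0.31778) = 0.26552.

0.266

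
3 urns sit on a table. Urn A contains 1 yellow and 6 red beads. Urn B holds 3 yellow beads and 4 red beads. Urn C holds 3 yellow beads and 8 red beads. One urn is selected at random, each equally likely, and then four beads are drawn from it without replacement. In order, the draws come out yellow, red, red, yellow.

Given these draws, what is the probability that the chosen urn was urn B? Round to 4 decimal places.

The likelihood of the observed sequence under each hypothesis: P(data | urn A) = (1/7)(6/6)(5/5)(0/4) = 0; P(data | urn B) = (3/7)(4/6)(3/5)(2/4) = 0.085714; P(data | urn C) = (3/11)(8/10)(7/9)(2/8) = 0.042424.
Multiplying each by its prior: 1/3 · 0 = 0, 1/3 · 0.085714 = 0.028571, 1/3 · 0.042424 = 0.014141; with total 0.042713.
By Bayes' rule, P(urn B | data) = (0.028571) / (0.042713) = 0.66892.

0.6689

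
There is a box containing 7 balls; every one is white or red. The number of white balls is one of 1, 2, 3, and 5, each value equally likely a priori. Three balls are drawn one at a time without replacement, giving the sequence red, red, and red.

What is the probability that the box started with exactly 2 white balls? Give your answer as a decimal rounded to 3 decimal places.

Compute the likelihood of the observed sequence for each case: P(data | r = 1) = (6/7)(5/6)(4/5) = 4/7; P(data | r = 2) = (5/7)(4/6)(3/5) = 2/7; P(data | r = 3) = (4/7)(3/6)(2/5) = 4/35; P(data | r = 5) = (2/7)(1/6)(0/5) = 0.
The prior-weighted likelihoods are 1/4 · 4/7 = 1/7, 1/4 · 2/7 = 1/14, 1/4 · 4/35 = 1/35, 1/4 · 0 = 0; these sum to 17/70.
By Bayes' rule, P(r = 2 | data) = (1/14) / (17/70) = 5/17.

0.294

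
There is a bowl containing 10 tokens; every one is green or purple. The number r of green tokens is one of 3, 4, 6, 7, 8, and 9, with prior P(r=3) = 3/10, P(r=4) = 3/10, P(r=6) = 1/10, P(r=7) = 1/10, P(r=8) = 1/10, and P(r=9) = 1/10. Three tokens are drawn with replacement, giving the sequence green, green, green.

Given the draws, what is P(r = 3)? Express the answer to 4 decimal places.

0.0391

Compute the likelihood of the observed sequence for each case: P(data | r = 3) = (3/10)(3/10)(3/10) = 0.027; P(data | r = 4) = (4/10)(4/10)(4/10) = 0.064; P(data | r = 6) = (6/10)(6/10)(6/10) = 0.216; P(data | r = 7) = (7/10)(7/10)(7/10) = 0.343; P(data | r = 8) = (8/10)(8/10)(8/10) = 0.512; P(data | r = 9) = (9/10)(9/10)(9/10) = 0.729.
The prior-weighted likelihoods are 3/10 · 0.027 = 0.0081, 3/10 · 0.064 = 0.0192, 1/10 · 0.216 = 0.0216, 1/10 · 0.343 = 0.0343, 1/10 · 0.512 = 0.0512, 1/10 · 0.729 = 0.0729; these sum to 0.2073.
Therefore the posterior P(r = 3 | data) = (0.0081) / (0.2073) = 0.039074.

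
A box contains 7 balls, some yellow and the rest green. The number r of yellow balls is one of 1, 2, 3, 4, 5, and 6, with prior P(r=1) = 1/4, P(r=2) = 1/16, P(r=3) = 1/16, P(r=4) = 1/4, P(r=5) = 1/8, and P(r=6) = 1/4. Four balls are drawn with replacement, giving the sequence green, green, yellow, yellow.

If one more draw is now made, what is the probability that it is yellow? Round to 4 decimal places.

Under each hypothesis, the probability of the observed sequence is: P(data | r = 1) = (6/7)(6/7)(1/7)(1/7) = 0.014994; P(data | r = 2) = (5/7)(5/7)(2/7)(2/7) = 0.041649; P(data | r = 3) = (4/7)(4/7)(3/7)(3/7) = 0.059975; P(data | r = 4) = (3/7)(3/7)(4/7)(4/7) = 0.059975; P(data | r = 5) = (2/7)(2/7)(5/7)(5/7) = 0.041649; P(data | r = 6) = (1/7)(1/7)(6/7)(6/7) = 0.014994.
Multiplying each by its prior: 1/4 · 0.014994 = 0.0037484, 1/16 · 0.041649 = 0.0026031, 1/16 · 0.059975 = 0.0037484, 1/4 · 0.059975 = 0.014994, 1/8 · 0.041649 = 0.0052062, 1/4 · 0.014994 = 0.0037484; summing to 0.034048.
Normalising, the posterior is P(r = 1 | data) = 0.11009, P(r = 2 | data) = 0.076453, P(r = 3 | data) = 0.11009, P(r = 4 | data) = 0.44037, P(r = 5 | data) = 0.15291, P(r = 6 | data) = 0.11009.
So P(yellow next | data) = Σ P(yellow next | H) P(H | data) = (1/7)(0.11009) + (2/7)(0.076453) + (3/7)(0.11009) + (4/7)(0.44037) + (5/7)(0.15291) + (6/7)(0.11009) = 0.53997.

0.5400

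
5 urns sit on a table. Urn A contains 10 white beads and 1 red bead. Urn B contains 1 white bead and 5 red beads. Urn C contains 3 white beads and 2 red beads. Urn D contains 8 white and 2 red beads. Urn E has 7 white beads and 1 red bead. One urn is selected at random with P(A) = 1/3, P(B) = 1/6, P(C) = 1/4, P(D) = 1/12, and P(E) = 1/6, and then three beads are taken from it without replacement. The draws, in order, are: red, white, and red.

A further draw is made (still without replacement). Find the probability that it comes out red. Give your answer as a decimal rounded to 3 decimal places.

The likelihood of the observed sequence under each hypothesis: P(data | urn A) = (1/11)(10/10)(0/9) = 0; P(data | urn B) = (5/6)(1/5)(4/4) = 0.16667; P(data | urn C) = (2/5)(3/4)(1/3) = 0.1; P(data | urn D) = (2/10)(8/9)(1/8) = 0.022222; P(data | urn E) = (1/8)(7/7)(0/6) = 0.
Multiplying each by its prior: 1/3 · 0 = 0, 1/6 · 0.16667 = 0.027778, 1/4 · 0.1 = 0.025, 1/12 · 0.022222 = 0.0018519, 1/6 · 0 = 0; these sum to 0.05463.
Dividing through by the total gives posterior P(urn A | data) = 0, P(urn B | data) = 0.50847, P(urn C | data) = 0.45763, P(urn D | data) = 0.033898, P(urn E | data) = 0.
So P(red next | data) = Σ P(red next | H) P(H | data) = (1)(0.50847) + (0)(0.45763) + (0)(0.033898) = 0.50847.

0.508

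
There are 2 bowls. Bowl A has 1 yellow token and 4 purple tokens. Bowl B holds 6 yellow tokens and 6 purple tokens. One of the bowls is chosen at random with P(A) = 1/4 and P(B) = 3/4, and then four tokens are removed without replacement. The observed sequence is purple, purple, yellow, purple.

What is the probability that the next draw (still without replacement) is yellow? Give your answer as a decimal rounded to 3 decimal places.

Under each hypothesis, the probability of the observed sequence is: P(data | bowl A) = (4/5)(3/4)(1/3)(2/2) = 1/5; P(data | bowl B) = (6/12)(5/11)(6/10)(4/9) = 2/33.
The prior-weighted likelihoods are 1/4 · 1/5 = 1/20, 3/4 · 2/33 = 1/22; summing to 21/220.
Normalising, the posterior is P(bowl A | data) = 11/21, P(bowl B | data) = 10/21.
So P(yellow next | data) = Σ P(yellow next | H) P(H | data) = (0)(11/21) + (5/8)(10/21) = 25/84.

0.298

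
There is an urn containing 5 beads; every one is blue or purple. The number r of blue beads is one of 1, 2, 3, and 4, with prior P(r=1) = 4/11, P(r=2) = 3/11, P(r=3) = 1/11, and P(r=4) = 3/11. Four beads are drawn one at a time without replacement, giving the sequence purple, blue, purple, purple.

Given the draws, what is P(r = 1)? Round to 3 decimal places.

Under each hypothesis, the probability of the observed sequence is: P(data | r = 1) = (4/5)(1/4)(3/3)(2/2) = 1/5; P(data | r = 2) = (3/5)(2/4)(2/3)(1/2) = 1/10; P(data | r = 3) = (2/5)(3/4)(1/3)(0/2) = 0; P(data | r = 4) = (1/5)(4/4)(0/3) = 0.
Weighting by the prior gives 4/11 · 1/5 = 4/55, 3/11 · 1/10 = 3/110, 1/11 · 0 = 0, 3/11 · 0 = 0; summing to 1/10.
Hence P(r = 1 | data) = (4/55) / (1/10) = 8/11.

0.727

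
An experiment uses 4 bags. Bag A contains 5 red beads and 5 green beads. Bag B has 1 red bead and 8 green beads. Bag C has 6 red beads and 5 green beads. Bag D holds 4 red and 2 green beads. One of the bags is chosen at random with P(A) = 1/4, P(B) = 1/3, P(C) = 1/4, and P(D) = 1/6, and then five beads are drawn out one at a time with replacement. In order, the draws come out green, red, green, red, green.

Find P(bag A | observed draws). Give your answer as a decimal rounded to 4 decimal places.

0.3824

The likelihood of the observed sequence under each hypothesis: P(data | bag A) = (5/10)(5/10)(5/10)(5/10)(5/10) = 0.03125; P(data | bag B) = (8/9)(1/9)(8/9)(1/9)(8/9) = 0.0086708; P(data | bag C) = (5/11)(6/11)(5/11)(6/11)(5/11) = 0.027941; P(data | bag D) = (2/6)(4/6)(2/6)(4/6)(2/6) = 0.016461.
Multiplying each by its prior: 1/4 · 0.03125 = 0.0078125, 1/3 · 0.0086708 = 0.0028903, 1/4 · 0.027941 = 0.0069854, 1/6 · 0.016461 = 0.0027435; these sum to 0.020432.
Hence P(bag A | data) = (0.0078125) / (0.020432) = 0.38237.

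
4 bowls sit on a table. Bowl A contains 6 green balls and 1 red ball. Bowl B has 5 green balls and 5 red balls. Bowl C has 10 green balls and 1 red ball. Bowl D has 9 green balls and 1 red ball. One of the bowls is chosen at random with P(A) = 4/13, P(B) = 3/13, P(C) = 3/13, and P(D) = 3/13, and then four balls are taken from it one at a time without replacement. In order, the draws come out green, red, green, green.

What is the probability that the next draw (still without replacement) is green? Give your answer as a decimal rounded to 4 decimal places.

0.9100

Compute the likelihood of the observed sequence for each case: P(data | bowl A) = (6/7)(1/6)(5/5)(4/4) = 0.14286; P(data | bowl B) = (5/10)(5/9)(4/8)(3/7) = 0.059524; P(data | bowl C) = (10/11)(1/10)(9/9)(8/8) = 0.090909; P(data | bowl D) = (9/10)(1/9)(8/8)(7/7) = 0.1.
The prior-weighted likelihoods are 4/13 · 0.14286 = 0.043956, 3/13 · 0.059524 = 0.013736, 3/13 · 0.090909 = 0.020979, 3/13 · 0.1 = 0.023077; these sum to 0.10175.
Normalising, the posterior is P(bowl A | data) = 0.43201, P(bowl B | data) = 0.135, P(bowl C | data) = 0.20619, P(bowl D | data) = 0.2268.
The predictive probability is P(green next | data) = (1)(0.43201) + (1/3)(0.135) + (1)(0.20619) + (1)(0.2268) = 0.91.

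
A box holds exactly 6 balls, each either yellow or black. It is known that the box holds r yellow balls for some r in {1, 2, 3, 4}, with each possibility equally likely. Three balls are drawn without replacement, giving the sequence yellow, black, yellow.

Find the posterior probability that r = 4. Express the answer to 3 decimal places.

Under each hypothesis, the probability of the observed sequence is: P(data | r = 1) = (1/6)(5/5)(0/4) = 0; P(data | r = 2) = (2/6)(4/5)(1/4) = 1/15; P(data | r = 3) = (3/6)(3/5)(2/4) = 3/20; P(data | r = 4) = (4/6)(2/5)(3/4) = 1/5.
The prior-weighted likelihoods are 1/4 · 0 = 0, 1/4 · 1/15 = 1/60, 1/4 · 3/20 = 3/80, 1/4 · 1/5 = 1/20; these sum to 5/48.
Therefore the posterior P(r = 4 | data) = (1/20) / (5/48) = 12/25.

0.480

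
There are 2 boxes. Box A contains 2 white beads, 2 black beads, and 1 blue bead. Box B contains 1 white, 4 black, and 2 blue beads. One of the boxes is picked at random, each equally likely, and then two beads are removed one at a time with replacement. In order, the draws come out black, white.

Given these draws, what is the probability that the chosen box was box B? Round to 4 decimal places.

0.3378

Under each hypothesis, the probability of the observed sequence is: P(data | box A) = (2/5)(2/5) = 0.16; P(data | box B) = (4/7)(1/7) = 0.081633.
Weighting by the prior gives 1/2 · 0.16 = 0.08, 1/2 · 0.081633 = 0.040816; with total 0.12082.
Therefore the posterior P(box B | data) = (0.040816) / (0.12082) = 0.33784.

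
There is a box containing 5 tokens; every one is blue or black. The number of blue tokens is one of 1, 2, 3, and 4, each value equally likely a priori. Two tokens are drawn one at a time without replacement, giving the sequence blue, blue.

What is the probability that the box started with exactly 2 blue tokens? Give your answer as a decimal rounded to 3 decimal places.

Under each hypothesis, the probability of the observed sequence is: P(data | r = 1) = (1/5)(0/4) = 0; P(data | r = 2) = (2/5)(1/4) = 1/10; P(data | r = 3) = (3/5)(2/4) = 3/10; P(data | r = 4) = (4/5)(3/4) = 3/5.
Multiplying each by its prior: 1/4 · 0 = 0, 1/4 · 1/10 = 1/40, 1/4 · 3/10 = 3/40, 1/4 · 3/5 = 3/20; summing to 1/4.
So P(r = 2 | data) = (1/40) / (1/4) = 1/10.

0.100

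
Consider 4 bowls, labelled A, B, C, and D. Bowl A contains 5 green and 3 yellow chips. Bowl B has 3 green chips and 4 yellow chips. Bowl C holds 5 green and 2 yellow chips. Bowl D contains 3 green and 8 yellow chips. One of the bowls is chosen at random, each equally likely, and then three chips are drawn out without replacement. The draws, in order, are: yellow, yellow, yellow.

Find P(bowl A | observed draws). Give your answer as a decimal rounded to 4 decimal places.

The likelihood of the observed sequence under each hypothesis: P(data | bowl A) = (3/8)(2/7)(1/6) = 0.017857; P(data | bowl B) = (4/7)(3/6)(2/5) = 0.11429; P(data | bowl C) = (2/7)(1/6)(0/5) = 0; P(data | bowl D) = (8/11)(7/10)(6/9) = 0.33939.
Weighting by the prior gives 1/4 · 0.017857 = 0.0044643, 1/4 · 0.11429 = 0.028571, 1/4 · 0 = 0, 1/4 · 0.33939 = 0.084848; these sum to 0.11788.
Hence P(bowl A | data) = (0.0044643) / (0.11788) = 0.03787.

0.0379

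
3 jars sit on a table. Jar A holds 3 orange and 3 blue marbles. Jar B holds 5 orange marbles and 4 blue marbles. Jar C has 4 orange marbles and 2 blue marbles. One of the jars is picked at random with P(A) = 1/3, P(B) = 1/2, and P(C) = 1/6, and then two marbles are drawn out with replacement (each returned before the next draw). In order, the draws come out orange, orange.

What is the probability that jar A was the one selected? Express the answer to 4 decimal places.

0.2673

The likelihood of the observed sequence under each hypothesis: P(data | jar A) = (3/6)(3/6) = 1/4; P(data | jar B) = (5/9)(5/9) = 25/81; P(data | jar C) = (4/6)(4/6) = 4/9.
Multiplying each by its prior: 1/3 · 1/4 = 1/12, 1/2 · 25/81 = 25/162, 1/6 · 4/9 = 2/27; with total 101/324.
Hence P(jar A | data) = (1/12) / (101/324) = 27/101.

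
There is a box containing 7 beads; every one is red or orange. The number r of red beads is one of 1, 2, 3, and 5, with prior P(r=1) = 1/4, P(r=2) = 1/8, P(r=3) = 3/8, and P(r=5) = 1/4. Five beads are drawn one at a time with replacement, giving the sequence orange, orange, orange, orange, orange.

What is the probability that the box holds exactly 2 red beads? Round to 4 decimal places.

0.1433

Compute the likelihood of the observed sequence for each case: P(data | r = 1) = (6/7)(6/7)(6/7)(6/7)(6/7) = 0.46266; P(data | r = 2) = (5/7)(5/7)(5/7)(5/7)(5/7) = 0.18593; P(data | r = 3) = (4/7)(4/7)(4/7)(4/7)(4/7) = 0.060927; P(data | r = 5) = (2/7)(2/7)(2/7)(2/7)(2/7) = 0.001904.
Multiplying each by its prior: 1/4 · 0.46266 = 0.11567, 1/8 · 0.18593 = 0.023242, 3/8 · 0.060927 = 0.022848, 1/4 · 0.001904 = 0.00047599; these sum to 0.16223.
Hence P(r = 2 | data) = (0.023242) / (0.16223) = 0.14326.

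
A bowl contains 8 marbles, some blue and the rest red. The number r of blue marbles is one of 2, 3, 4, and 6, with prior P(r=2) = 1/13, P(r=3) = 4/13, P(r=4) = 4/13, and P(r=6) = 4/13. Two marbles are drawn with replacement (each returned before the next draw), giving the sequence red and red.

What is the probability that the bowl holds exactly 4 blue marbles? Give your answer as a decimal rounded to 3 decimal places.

Compute the likelihood of the observed sequence for each case: P(data | r = 2) = (6/8)(6/8) = 9/16; P(data | r = 3) = (5/8)(5/8) = 25/64; P(data | r = 4) = (4/8)(4/8) = 1/4; P(data | r = 6) = (2/8)(2/8) = 1/16.
Weighting by the prior gives 1/13 · 9/16 = 9/208, 4/13 · 25/64 = 25/208, 4/13 · 1/4 = 1/13, 4/13 · 1/16 = 1/52; summing to 27/104.
Hence P(r = 4 | data) = (1/13) / (27/104) = 8/27.

0.296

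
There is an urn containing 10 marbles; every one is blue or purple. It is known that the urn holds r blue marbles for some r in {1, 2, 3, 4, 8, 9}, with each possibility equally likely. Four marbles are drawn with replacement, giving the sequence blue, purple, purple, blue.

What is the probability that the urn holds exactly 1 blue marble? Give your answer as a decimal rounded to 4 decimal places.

0.0479

Compute the likelihood of the observed sequence for each case: P(data | r = 1) = (1/10)(9/10)(9/10)(1/10) = 0.0081; P(data | r = 2) = (2/10)(8/10)(8/10)(2/10) = 0.0256; P(data | r = 3) = (3/10)(7/10)(7/10)(3/10) = 0.0441; P(data | r = 4) = (4/10)(6/10)(6/10)(4/10) = 0.0576; P(data | r = 8) = (8/10)(2/10)(2/10)(8/10) = 0.0256; P(data | r = 9) = (9/10)(1/10)(1/10)(9/10) = 0.0081.
Multiplying each by its prior: 1/6 · 0.0081 = 0.00135, 1/6 · 0.0256 = 0.0042667, 1/6 · 0.0441 = 0.00735, 1/6 · 0.0576 = 0.0096, 1/6 · 0.0256 = 0.0042667, 1/6 · 0.0081 = 0.00135; summing to 0.028183.
By Bayes' rule, P(r = 1 | data) = (0.00135) / (0.028183) = 0.047901.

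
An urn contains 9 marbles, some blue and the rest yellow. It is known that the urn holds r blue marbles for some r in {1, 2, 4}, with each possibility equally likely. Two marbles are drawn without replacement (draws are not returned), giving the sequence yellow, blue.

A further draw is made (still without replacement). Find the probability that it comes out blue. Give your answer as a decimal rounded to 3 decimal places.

0.252

For each hypothesis, P(data | H) works out to: P(data | r = 1) = (8/9)(1/8) = 1/9; P(data | r = 2) = (7/9)(2/8) = 7/36; P(data | r = 4) = (5/9)(4/8) = 5/18.
The prior-weighted likelihoods are 1/3 · 1/9 = 1/27, 1/3 · 7/36 = 7/108, 1/3 · 5/18 = 5/54; these sum to 7/36.
The posterior is then P(r = 1 | data) = 4/21, P(r = 2 | data) = 1/3, P(r = 4 | data) = 10/21.
The predictive probability is P(blue next | data) = (0)(4/21) + (1/7)(1/3) + (3/7)(10/21) = 37/147.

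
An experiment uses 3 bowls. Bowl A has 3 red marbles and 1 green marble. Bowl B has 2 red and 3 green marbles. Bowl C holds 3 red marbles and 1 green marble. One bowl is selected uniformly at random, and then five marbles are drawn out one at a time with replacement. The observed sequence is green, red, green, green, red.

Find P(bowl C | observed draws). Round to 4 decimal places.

The likelihood of the observed sequence under each hypothesis: P(data | bowl A) = (1/4)(3/4)(1/4)(1/4)(3/4) = 0.0087891; P(data | bowl B) = (3/5)(2/5)(3/5)(3/5)(2/5) = 0.03456; P(data | bowl C) = (1/4)(3/4)(1/4)(1/4)(3/4) = 0.0087891.
Weighting by the prior gives 1/3 · 0.0087891 = 0.0029297, 1/3 · 0.03456 = 0.01152, 1/3 · 0.0087891 = 0.0029297; these sum to 0.017379.
Hence P(bowl C | data) = (0.0029297) / (0.017379) = 0.16857.

0.1686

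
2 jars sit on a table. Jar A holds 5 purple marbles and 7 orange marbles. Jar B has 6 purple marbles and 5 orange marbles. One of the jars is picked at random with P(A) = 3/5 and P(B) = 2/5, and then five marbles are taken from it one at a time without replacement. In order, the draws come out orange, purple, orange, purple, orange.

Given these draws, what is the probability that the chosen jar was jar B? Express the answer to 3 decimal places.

0.329

For each hypothesis, P(data | H) works out to: P(data | jar A) = (7/12)(5/11)(6/10)(4/9)(5/8) = 0.044192; P(data | jar B) = (5/11)(6/10)(4/9)(5/8)(3/7) = 0.032468.
Multiplying each by its prior: 3/5 · 0.044192 = 0.026515, 2/5 · 0.032468 = 0.012987; these sum to 0.039502.
Therefore the posterior P(jar B | data) = (0.012987) / (0.039502) = 0.32877.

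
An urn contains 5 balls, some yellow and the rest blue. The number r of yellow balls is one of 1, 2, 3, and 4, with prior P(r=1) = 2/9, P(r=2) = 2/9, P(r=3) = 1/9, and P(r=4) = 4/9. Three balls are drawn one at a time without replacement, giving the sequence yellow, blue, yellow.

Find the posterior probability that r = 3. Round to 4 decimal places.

For each hypothesis, P(data | H) works out to: P(data | r = 1) = (1/5)(4/4)(0/3) = 0; P(data | r = 2) = (2/5)(3/4)(1/3) = 1/10; P(data | r = 3) = (3/5)(2/4)(2/3) = 1/5; P(data | r = 4) = (4/5)(1/4)(3/3) = 1/5.
Weighting by the prior gives 2/9 · 0 = 0, 2/9 · 1/10 = 1/45, 1/9 · 1/5 = 1/45, 4/9 · 1/5 = 4/45; summing to 2/15.
So P(r = 3 | data) = (1/45) / (2/15) = 1/6.

0.1667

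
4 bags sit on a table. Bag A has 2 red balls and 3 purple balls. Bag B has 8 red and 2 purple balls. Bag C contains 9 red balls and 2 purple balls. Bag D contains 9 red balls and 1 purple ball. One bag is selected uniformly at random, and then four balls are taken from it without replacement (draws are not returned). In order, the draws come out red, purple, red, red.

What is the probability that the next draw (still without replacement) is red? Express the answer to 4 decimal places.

Compute the likelihood of the observed sequence for each case: P(data | bag A) = (2/5)(3/4)(1/3)(0/2) = 0; P(data | bag B) = (8/10)(2/9)(7/8)(6/7) = 0.13333; P(data | bag C) = (9/11)(2/10)(8/9)(7/8) = 0.12727; P(data | bag D) = (9/10)(1/9)(8/8)(7/7) = 0.1.
Weighting by the prior gives 1/4 · 0 = 0, 1/4 · 0.13333 = 0.033333, 1/4 · 0.12727 = 0.031818, 1/4 · 0.1 = 0.025; with total 0.090152.
The posterior is then P(bag A | data) = 0, P(bag B | data) = 0.36975, P(bag C | data) = 0.35294, P(bag D | data) = 0.27731.
Averaging over the posterior, P(red next | data) = (5/6)(0.36975) + (6/7)(0.35294) + (1)(0.27731) = 0.88796.

0.8880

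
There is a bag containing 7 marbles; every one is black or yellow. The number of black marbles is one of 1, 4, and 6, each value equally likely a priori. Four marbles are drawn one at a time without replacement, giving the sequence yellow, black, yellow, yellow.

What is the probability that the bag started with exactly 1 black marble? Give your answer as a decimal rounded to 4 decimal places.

Under each hypothesis, the probability of the observed sequence is: P(data | r = 1) = (6/7)(1/6)(5/5)(4/4) = 1/7; P(data | r = 4) = (3/7)(4/6)(2/5)(1/4) = 1/35; P(data | r = 6) = (1/7)(6/6)(0/5) = 0.
Multiplying each by its prior: 1/3 · 1/7 = 1/21, 1/3 · 1/35 = 1/105, 1/3 · 0 = 0; these sum to 2/35.
By Bayes' rule, P(r = 1 | data) = (1/21) / (2/35) = 5/6.

0.8333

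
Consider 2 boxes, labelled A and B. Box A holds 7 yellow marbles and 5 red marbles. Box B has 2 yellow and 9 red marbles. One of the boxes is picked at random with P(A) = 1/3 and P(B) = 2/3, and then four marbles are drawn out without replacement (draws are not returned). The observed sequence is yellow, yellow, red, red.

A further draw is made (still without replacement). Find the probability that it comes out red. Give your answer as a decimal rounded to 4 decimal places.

For each hypothesis, P(data | H) works out to: P(data | box A) = (7/12)(6/11)(5/10)(4/9) = 0.070707; P(data | box B) = (2/11)(1/10)(9/9)(8/8) = 0.018182.
The prior-weighted likelihoods are 1/3 · 0.070707 = 0.023569, 2/3 · 0.018182 = 0.012121; these sum to 0.03569.
Dividing through by the total gives posterior P(box A | data) = 0.66038, P(box B | data) = 0.33962.
The predictive probability is P(red next | data) = (3/8)(0.66038) + (1)(0.33962) = 0.58726.

0.5873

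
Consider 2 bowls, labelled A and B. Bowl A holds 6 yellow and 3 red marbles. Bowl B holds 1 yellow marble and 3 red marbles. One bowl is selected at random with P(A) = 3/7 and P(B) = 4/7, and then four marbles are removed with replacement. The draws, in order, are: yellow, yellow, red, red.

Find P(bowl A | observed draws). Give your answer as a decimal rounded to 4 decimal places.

For each hypothesis, P(data | H) works out to: P(data | bowl A) = (6/9)(6/9)(3/9)(3/9) = 0.049383; P(data | bowl B) = (1/4)(1/4)(3/4)(3/4) = 0.035156.
Weighting by the prior gives 3/7 · 0.049383 = 0.021164, 4/7 · 0.035156 = 0.020089; with total 0.041253.
So P(bowl A | data) = (0.021164) / (0.041253) = 0.51303.

0.5130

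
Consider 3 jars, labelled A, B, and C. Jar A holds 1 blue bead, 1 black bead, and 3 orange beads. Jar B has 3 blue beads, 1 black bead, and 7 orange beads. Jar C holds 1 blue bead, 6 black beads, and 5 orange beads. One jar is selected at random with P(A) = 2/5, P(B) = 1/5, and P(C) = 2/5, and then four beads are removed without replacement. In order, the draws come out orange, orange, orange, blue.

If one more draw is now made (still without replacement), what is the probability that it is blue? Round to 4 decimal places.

For each hypothesis, P(data | H) works out to: P(data | jar A) = (3/5)(2/4)(1/3)(1/2) = 0.05; P(data | jar B) = (7/11)(6/10)(5/9)(3/8) = 0.079545; P(data | jar C) = (5/12)(4/11)(3/10)(1/9) = 0.0050505.
Weighting by the prior gives 2/5 · 0.05 = 0.02, 1/5 · 0.079545 = 0.015909, 2/5 · 0.0050505 = 0.0020202; these sum to 0.037929.
Normalising, the posterior is P(jar A | data) = 0.5273, P(jar B | data) = 0.41944, P(jar C | data) = 0.053262.
So P(blue next | data) = Σ P(blue next | H) P(H | data) = (0)(0.5273) + (2/7)(0.41944) + (0)(0.053262) = 0.11984.

0.1198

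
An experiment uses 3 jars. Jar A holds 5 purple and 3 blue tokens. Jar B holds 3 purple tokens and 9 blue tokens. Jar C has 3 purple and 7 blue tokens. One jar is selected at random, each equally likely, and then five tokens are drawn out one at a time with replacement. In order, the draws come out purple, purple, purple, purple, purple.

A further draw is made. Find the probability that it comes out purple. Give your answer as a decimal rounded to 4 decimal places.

Compute the likelihood of the observed sequence for each case: P(data | jar A) = (5/8)(5/8)(5/8)(5/8)(5/8) = 0.095367; P(data | jar B) = (3/12)(3/12)(3/12)(3/12)(3/12) = 0.00097656; P(data | jar C) = (3/10)(3/10)(3/10)(3/10)(3/10) = 0.00243.
The prior-weighted likelihoods are 1/3 · 0.095367 = 0.031789, 1/3 · 0.00097656 = 0.00032552, 1/3 · 0.00243 = 0.00081; with total 0.032925.
The posterior is then P(jar A | data) = 0.96551, P(jar B | data) = 0.0098868, P(jar C | data) = 0.024602.
The predictive probability is P(purple next | data) = (5/8)(0.96551) + (1/4)(0.0098868) + (3/10)(0.024602) = 0.6133.

0.6133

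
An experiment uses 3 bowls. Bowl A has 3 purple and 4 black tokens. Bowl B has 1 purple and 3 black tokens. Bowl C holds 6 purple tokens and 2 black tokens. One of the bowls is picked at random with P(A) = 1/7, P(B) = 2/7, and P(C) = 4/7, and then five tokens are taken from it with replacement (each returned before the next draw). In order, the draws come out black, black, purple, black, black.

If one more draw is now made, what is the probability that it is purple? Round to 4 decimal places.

0.3150

Compute the likelihood of the observed sequence for each case: P(data | bowl A) = (4/7)(4/7)(3/7)(4/7)(4/7) = 0.045695; P(data | bowl B) = (3/4)(3/4)(1/4)(3/4)(3/4) = 0.079102; P(data | bowl C) = (2/8)(2/8)(6/8)(2/8)(2/8) = 0.0029297.
The prior-weighted likelihoods are 1/7 · 0.045695 = 0.0065279, 2/7 · 0.079102 = 0.0226, 4/7 · 0.0029297 = 0.0016741; these sum to 0.030802.
Dividing through by the total gives posterior P(bowl A | data) = 0.21193, P(bowl B | data) = 0.73372, P(bowl C | data) = 0.05435.
So P(purple next | data) = Σ P(purple next | H) P(H | data) = (3/7)(0.21193) + (1/4)(0.73372) + (3/4)(0.05435) = 0.31502.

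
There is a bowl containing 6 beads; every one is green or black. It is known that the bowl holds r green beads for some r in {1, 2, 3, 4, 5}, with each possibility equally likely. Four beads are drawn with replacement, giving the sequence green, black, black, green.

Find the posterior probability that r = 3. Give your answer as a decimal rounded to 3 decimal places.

Compute the likelihood of the observed sequence for each case: P(data | r = 1) = (1/6)(5/6)(5/6)(1/6) = 0.01929; P(data | r = 2) = (2/6)(4/6)(4/6)(2/6) = 0.049383; P(data | r = 3) = (3/6)(3/6)(3/6)(3/6) = 0.0625; P(data | r = 4) = (4/6)(2/6)(2/6)(4/6) = 0.049383; P(data | r = 5) = (5/6)(1/6)(1/6)(5/6) = 0.01929.
The prior-weighted likelihoods are 1/5 · 0.01929 = 0.003858, 1/5 · 0.049383 = 0.0098765, 1/5 · 0.0625 = 0.0125, 1/5 · 0.049383 = 0.0098765, 1/5 · 0.01929 = 0.003858; summing to 0.039969.
Hence P(r = 3 | data) = (0.0125) / (0.039969) = 0.31274.

0.313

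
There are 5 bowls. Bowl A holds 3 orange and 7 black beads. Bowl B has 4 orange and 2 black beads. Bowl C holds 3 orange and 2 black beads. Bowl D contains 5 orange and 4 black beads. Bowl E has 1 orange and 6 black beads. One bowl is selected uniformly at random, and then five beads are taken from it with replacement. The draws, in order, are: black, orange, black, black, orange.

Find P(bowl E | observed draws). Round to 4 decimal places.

0.1165

Compute the likelihood of the observed sequence for each case: P(data | bowl A) = (7/10)(3/10)(7/10)(7/10)(3/10) = 0.03087; P(data | bowl B) = (2/6)(4/6)(2/6)(2/6)(4/6) = 0.016461; P(data | bowl C) = (2/5)(3/5)(2/5)(2/5)(3/5) = 0.02304; P(data | bowl D) = (4/9)(5/9)(4/9)(4/9)(5/9) = 0.027096; P(data | bowl E) = (6/7)(1/7)(6/7)(6/7)(1/7) = 0.012852.
Multiplying each by its prior: 1/5 · 0.03087 = 0.006174, 1/5 · 0.016461 = 0.0032922, 1/5 · 0.02304 = 0.004608, 1/5 · 0.027096 = 0.0054192, 1/5 · 0.012852 = 0.0025704; with total 0.022064.
So P(bowl E | data) = (0.0025704) / (0.022064) = 0.1165.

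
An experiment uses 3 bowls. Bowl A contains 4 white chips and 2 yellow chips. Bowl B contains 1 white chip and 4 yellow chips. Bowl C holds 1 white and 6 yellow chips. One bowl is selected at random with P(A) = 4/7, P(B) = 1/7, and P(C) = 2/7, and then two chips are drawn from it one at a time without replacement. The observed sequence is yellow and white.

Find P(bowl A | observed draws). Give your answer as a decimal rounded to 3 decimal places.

Under each hypothesis, the probability of the observed sequence is: P(data | bowl A) = (2/6)(4/5) = 4/15; P(data | bowl B) = (4/5)(1/4) = 1/5; P(data | bowl C) = (6/7)(1/6) = 1/7.
Multiplying each by its prior: 4/7 · 4/15 = 16/105, 1/7 · 1/5 = 1/35, 2/7 · 1/7 = 2/49; with total 163/735.
By Bayes' rule, P(bowl A | data) = (16/105) / (163/735) = 112/163.

0.687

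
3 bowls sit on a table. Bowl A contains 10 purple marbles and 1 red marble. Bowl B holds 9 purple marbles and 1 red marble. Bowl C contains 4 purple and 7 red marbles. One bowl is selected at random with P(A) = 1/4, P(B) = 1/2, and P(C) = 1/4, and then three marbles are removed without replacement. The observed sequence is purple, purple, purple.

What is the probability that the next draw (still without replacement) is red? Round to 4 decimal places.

The likelihood of the observed sequence under each hypothesis: P(data | bowl A) = (10/11)(9/10)(8/9) = 8/11; P(data | bowl B) = (9/10)(8/9)(7/8) = 7/10; P(data | bowl C) = (4/11)(3/10)(2/9) = 4/165.
Multiplying each by its prior: 1/4 · 8/11 = 2/11, 1/2 · 7/10 = 7/20, 1/4 · 4/165 = 1/165; with total 71/132.
The posterior is then P(bowl A | data) = 24/71, P(bowl B | data) = 231/355, P(bowl C | data) = 4/355.
Averaging over the posterior, P(red next | data) = (1/8)(24/71) + (1/7)(231/355) + (7/8)(4/355) = 103/710.

0.1451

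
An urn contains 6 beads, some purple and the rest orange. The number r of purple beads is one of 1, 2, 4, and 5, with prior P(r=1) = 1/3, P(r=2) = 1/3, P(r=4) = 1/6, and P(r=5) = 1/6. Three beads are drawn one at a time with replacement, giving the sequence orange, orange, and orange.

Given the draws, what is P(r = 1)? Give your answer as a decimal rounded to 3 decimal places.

0.646

For each hypothesis, P(data | H) works out to: P(data | r = 1) = (5/6)(5/6)(5/6) = 0.5787; P(data | r = 2) = (4/6)(4/6)(4/6) = 0.2963; P(data | r = 4) = (2/6)(2/6)(2/6) = 0.037037; P(data | r = 5) = (1/6)(1/6)(1/6) = 0.0046296.
The prior-weighted likelihoods are 1/3 · 0.5787 = 0.1929, 1/3 · 0.2963 = 0.098765, 1/6 · 0.037037 = 0.0061728, 1/6 · 0.0046296 = 0.0007716; summing to 0.29861.
By Bayes' rule, P(r = 1 | data) = (0.1929) / (0.29861) = 0.64599.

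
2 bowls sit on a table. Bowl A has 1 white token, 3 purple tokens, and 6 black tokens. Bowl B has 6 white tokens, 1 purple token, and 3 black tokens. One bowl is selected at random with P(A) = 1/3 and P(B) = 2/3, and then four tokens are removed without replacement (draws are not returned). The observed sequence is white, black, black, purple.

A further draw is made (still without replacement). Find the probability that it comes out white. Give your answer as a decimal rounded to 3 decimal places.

0.370

Compute the likelihood of the observed sequence for each case: P(data | bowl A) = (1/10)(6/9)(5/8)(3/7) = 1/56; P(data | bowl B) = (6/10)(3/9)(2/8)(1/7) = 1/140.
Weighting by the prior gives 1/3 · 1/56 = 1/168, 2/3 · 1/140 = 1/210; with total 3/280.
Normalising, the posterior is P(bowl A | data) = 5/9, P(bowl B | data) = 4/9.
Averaging over the posterior, P(white next | data) = (0)(5/9) + (5/6)(4/9) = 10/27.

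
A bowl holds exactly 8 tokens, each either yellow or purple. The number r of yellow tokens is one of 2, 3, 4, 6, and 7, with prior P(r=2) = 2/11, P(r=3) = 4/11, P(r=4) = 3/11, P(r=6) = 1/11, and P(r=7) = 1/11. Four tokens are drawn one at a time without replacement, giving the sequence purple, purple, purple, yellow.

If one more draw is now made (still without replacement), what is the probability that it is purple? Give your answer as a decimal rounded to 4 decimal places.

Under each hypothesis, the probability of the observed sequence is: P(data | r = 2) = (6/8)(5/7)(4/6)(2/5) = 1/7; P(data | r = 3) = (5/8)(4/7)(3/6)(3/5) = 3/28; P(data | r = 4) = (4/8)(3/7)(2/6)(4/5) = 2/35; P(data | r = 6) = (2/8)(1/7)(0/6) = 0; P(data | r = 7) = (1/8)(0/7) = 0.
Weighting by the prior gives 2/11 · 1/7 = 2/77, 4/11 · 3/28 = 3/77, 3/11 · 2/35 = 6/385, 1/11 · 0 = 0, 1/11 · 0 = 0; with total 31/385.
The posterior is then P(r = 2 | data) = 10/31, P(r = 3 | data) = 15/31, P(r = 4 | data) = 6/31, P(r = 6 | data) = 0, P(r = 7 | data) = 0.
So P(purple next | data) = Σ P(purple next | H) P(H | data) = (3/4)(10/31) + (1/2)(15/31) + (1/4)(6/31) = 33/62.

0.5323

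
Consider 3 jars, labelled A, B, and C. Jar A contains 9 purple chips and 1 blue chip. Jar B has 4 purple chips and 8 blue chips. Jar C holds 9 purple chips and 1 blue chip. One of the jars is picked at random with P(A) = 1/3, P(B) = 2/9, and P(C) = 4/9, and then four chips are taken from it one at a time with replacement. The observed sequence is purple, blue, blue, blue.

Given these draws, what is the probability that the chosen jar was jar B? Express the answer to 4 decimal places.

For each hypothesis, P(data | H) works out to: P(data | jar A) = (9/10)(1/10)(1/10)(1/10) = 0.0009; P(data | jar B) = (4/12)(8/12)(8/12)(8/12) = 0.098765; P(data | jar C) = (9/10)(1/10)(1/10)(1/10) = 0.0009.
The prior-weighted likelihoods are 1/3 · 0.0009 = 0.0003, 2/9 · 0.098765 = 0.021948, 4/9 · 0.0009 = 0.0004; these sum to 0.022648.
So P(jar B | data) = (0.021948) / (0.022648) = 0.96909.

0.9691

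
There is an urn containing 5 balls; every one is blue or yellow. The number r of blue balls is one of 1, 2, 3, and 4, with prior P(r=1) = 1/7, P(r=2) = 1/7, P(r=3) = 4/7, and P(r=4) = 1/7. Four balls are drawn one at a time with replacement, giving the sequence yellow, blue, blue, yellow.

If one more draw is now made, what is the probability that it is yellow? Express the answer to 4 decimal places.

0.4491

The likelihood of the observed sequence under each hypothesis: P(data | r = 1) = (4/5)(1/5)(1/5)(4/5) = 0.0256; P(data | r = 2) = (3/5)(2/5)(2/5)(3/5) = 0.0576; P(data | r = 3) = (2/5)(3/5)(3/5)(2/5) = 0.0576; P(data | r = 4) = (1/5)(4/5)(4/5)(1/5) = 0.0256.
The prior-weighted likelihoods are 1/7 · 0.0256 = 0.0036571, 1/7 · 0.0576 = 0.0082286, 4/7 · 0.0576 = 0.032914, 1/7 · 0.0256 = 0.0036571; summing to 0.048457.
Dividing through by the total gives posterior P(r = 1 | data) = 0.075472, P(r = 2 | data) = 0.16981, P(r = 3 | data) = 0.67925, P(r = 4 | data) = 0.075472.
So P(yellow next | data) = Σ P(yellow next | H) P(H | data) = (4/5)(0.075472) + (3/5)(0.16981) + (2/5)(0.67925) + (1/5)(0.075472) = 0.44906.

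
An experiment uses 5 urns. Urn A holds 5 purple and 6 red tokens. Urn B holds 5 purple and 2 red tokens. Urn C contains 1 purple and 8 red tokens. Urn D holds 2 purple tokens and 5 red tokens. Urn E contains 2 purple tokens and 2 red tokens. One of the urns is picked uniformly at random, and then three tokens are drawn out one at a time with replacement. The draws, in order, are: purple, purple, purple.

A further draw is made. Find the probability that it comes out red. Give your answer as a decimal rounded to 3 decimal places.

For each hypothesis, P(data | H) works out to: P(data | urn A) = (5/11)(5/11)(5/11) = 0.093914; P(data | urn B) = (5/7)(5/7)(5/7) = 0.36443; P(data | urn C) = (1/9)(1/9)(1/9) = 0.0013717; P(data | urn D) = (2/7)(2/7)(2/7) = 0.023324; P(data | urn E) = (2/4)(2/4)(2/4) = 0.125.
Multiplying each by its prior: 1/5 · 0.093914 = 0.018783, 1/5 · 0.36443 = 0.072886, 1/5 · 0.0013717 = 0.00027435, 1/5 · 0.023324 = 0.0046647, 1/5 · 0.125 = 0.025; summing to 0.12161.
The posterior is then P(urn A | data) = 0.15445, P(urn B | data) = 0.59935, P(urn C | data) = 0.002256, P(urn D | data) = 0.038359, P(urn E | data) = 0.20558.
So P(red next | data) = Σ P(red next | H) P(H | data) = (6/11)(0.15445) + (2/7)(0.59935) + (8/9)(0.002256) + (5/7)(0.038359) + (1/2)(0.20558) = 0.38768.

0.388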